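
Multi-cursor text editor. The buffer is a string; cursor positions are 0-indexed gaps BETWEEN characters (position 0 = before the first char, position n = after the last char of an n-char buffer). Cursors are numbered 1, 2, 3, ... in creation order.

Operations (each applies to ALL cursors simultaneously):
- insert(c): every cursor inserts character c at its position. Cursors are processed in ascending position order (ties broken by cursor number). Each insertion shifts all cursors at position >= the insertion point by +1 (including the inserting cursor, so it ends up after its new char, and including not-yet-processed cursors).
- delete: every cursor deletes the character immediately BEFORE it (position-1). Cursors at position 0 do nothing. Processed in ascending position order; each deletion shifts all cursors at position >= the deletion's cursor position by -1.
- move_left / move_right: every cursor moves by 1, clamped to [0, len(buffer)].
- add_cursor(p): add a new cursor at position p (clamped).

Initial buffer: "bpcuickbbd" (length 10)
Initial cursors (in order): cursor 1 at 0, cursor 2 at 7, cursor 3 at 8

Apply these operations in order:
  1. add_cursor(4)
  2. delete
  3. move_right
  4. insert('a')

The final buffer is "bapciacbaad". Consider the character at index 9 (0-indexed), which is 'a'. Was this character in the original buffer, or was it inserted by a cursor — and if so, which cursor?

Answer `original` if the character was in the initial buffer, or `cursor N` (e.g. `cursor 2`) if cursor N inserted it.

Answer: cursor 3

Derivation:
After op 1 (add_cursor(4)): buffer="bpcuickbbd" (len 10), cursors c1@0 c4@4 c2@7 c3@8, authorship ..........
After op 2 (delete): buffer="bpcicbd" (len 7), cursors c1@0 c4@3 c2@5 c3@5, authorship .......
After op 3 (move_right): buffer="bpcicbd" (len 7), cursors c1@1 c4@4 c2@6 c3@6, authorship .......
After op 4 (insert('a')): buffer="bapciacbaad" (len 11), cursors c1@2 c4@6 c2@10 c3@10, authorship .1...4..23.
Authorship (.=original, N=cursor N): . 1 . . . 4 . . 2 3 .
Index 9: author = 3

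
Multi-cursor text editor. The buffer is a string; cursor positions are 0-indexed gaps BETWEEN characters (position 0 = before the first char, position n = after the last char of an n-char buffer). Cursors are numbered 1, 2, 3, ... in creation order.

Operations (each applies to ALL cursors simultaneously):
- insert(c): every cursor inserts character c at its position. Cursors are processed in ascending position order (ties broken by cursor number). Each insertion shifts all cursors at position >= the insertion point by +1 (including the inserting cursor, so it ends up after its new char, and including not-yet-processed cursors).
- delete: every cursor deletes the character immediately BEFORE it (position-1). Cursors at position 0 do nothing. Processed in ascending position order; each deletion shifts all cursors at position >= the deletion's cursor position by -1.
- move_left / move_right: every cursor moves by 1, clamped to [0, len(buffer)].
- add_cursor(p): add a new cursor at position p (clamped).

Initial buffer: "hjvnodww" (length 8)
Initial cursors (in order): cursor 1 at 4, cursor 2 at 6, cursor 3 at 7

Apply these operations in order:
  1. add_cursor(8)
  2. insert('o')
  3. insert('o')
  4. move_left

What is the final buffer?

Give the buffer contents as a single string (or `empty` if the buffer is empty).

After op 1 (add_cursor(8)): buffer="hjvnodww" (len 8), cursors c1@4 c2@6 c3@7 c4@8, authorship ........
After op 2 (insert('o')): buffer="hjvnoodowowo" (len 12), cursors c1@5 c2@8 c3@10 c4@12, authorship ....1..2.3.4
After op 3 (insert('o')): buffer="hjvnooodoowoowoo" (len 16), cursors c1@6 c2@10 c3@13 c4@16, authorship ....11..22.33.44
After op 4 (move_left): buffer="hjvnooodoowoowoo" (len 16), cursors c1@5 c2@9 c3@12 c4@15, authorship ....11..22.33.44

Answer: hjvnooodoowoowoo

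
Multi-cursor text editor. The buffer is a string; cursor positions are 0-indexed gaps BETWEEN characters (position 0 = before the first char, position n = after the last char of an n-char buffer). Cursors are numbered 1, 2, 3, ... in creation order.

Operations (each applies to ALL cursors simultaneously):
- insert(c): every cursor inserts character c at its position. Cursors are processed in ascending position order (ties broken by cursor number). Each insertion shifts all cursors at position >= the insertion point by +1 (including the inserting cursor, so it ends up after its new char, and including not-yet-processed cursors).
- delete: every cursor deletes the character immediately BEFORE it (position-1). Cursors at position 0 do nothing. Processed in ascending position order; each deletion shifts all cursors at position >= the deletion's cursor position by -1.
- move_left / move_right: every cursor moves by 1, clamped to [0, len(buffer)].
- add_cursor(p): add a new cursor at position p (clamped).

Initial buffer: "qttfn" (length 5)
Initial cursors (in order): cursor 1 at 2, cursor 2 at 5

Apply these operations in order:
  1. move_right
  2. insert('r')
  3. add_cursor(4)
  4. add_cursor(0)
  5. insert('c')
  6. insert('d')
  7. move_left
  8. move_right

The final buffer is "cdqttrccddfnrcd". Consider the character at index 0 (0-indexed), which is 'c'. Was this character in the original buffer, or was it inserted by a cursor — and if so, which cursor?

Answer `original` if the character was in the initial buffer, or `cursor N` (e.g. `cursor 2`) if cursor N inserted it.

Answer: cursor 4

Derivation:
After op 1 (move_right): buffer="qttfn" (len 5), cursors c1@3 c2@5, authorship .....
After op 2 (insert('r')): buffer="qttrfnr" (len 7), cursors c1@4 c2@7, authorship ...1..2
After op 3 (add_cursor(4)): buffer="qttrfnr" (len 7), cursors c1@4 c3@4 c2@7, authorship ...1..2
After op 4 (add_cursor(0)): buffer="qttrfnr" (len 7), cursors c4@0 c1@4 c3@4 c2@7, authorship ...1..2
After op 5 (insert('c')): buffer="cqttrccfnrc" (len 11), cursors c4@1 c1@7 c3@7 c2@11, authorship 4...113..22
After op 6 (insert('d')): buffer="cdqttrccddfnrcd" (len 15), cursors c4@2 c1@10 c3@10 c2@15, authorship 44...11313..222
After op 7 (move_left): buffer="cdqttrccddfnrcd" (len 15), cursors c4@1 c1@9 c3@9 c2@14, authorship 44...11313..222
After op 8 (move_right): buffer="cdqttrccddfnrcd" (len 15), cursors c4@2 c1@10 c3@10 c2@15, authorship 44...11313..222
Authorship (.=original, N=cursor N): 4 4 . . . 1 1 3 1 3 . . 2 2 2
Index 0: author = 4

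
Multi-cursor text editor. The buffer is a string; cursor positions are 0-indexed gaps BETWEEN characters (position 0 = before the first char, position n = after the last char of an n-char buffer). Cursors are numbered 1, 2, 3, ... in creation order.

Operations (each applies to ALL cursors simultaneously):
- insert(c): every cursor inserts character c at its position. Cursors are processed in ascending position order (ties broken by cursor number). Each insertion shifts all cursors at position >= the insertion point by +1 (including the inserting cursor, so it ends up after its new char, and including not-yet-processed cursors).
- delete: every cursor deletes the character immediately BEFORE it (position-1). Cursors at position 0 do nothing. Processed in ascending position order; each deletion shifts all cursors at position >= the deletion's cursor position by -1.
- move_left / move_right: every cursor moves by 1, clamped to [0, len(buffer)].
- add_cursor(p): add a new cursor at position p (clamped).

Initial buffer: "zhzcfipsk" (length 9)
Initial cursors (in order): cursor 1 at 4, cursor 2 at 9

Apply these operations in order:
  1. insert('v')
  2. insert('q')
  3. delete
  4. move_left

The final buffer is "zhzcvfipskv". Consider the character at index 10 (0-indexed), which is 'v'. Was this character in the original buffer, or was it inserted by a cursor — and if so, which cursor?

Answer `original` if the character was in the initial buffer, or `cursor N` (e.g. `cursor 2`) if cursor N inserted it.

Answer: cursor 2

Derivation:
After op 1 (insert('v')): buffer="zhzcvfipskv" (len 11), cursors c1@5 c2@11, authorship ....1.....2
After op 2 (insert('q')): buffer="zhzcvqfipskvq" (len 13), cursors c1@6 c2@13, authorship ....11.....22
After op 3 (delete): buffer="zhzcvfipskv" (len 11), cursors c1@5 c2@11, authorship ....1.....2
After op 4 (move_left): buffer="zhzcvfipskv" (len 11), cursors c1@4 c2@10, authorship ....1.....2
Authorship (.=original, N=cursor N): . . . . 1 . . . . . 2
Index 10: author = 2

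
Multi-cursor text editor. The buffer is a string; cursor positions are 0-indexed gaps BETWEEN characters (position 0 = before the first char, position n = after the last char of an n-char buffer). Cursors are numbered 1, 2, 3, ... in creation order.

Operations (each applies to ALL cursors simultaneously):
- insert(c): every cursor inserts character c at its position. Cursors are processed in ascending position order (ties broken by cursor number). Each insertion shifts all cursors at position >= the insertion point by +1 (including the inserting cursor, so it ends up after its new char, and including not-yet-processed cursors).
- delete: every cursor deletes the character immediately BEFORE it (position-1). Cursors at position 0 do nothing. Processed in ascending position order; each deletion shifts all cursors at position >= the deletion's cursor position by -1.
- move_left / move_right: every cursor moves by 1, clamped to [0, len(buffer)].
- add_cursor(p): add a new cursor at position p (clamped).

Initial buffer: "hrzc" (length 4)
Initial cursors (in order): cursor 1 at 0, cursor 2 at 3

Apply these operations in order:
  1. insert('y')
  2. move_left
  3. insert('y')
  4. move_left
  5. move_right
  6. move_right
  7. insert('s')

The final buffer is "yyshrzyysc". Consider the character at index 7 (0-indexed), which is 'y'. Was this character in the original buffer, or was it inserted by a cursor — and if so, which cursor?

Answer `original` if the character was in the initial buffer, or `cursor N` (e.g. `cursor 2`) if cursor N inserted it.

Answer: cursor 2

Derivation:
After op 1 (insert('y')): buffer="yhrzyc" (len 6), cursors c1@1 c2@5, authorship 1...2.
After op 2 (move_left): buffer="yhrzyc" (len 6), cursors c1@0 c2@4, authorship 1...2.
After op 3 (insert('y')): buffer="yyhrzyyc" (len 8), cursors c1@1 c2@6, authorship 11...22.
After op 4 (move_left): buffer="yyhrzyyc" (len 8), cursors c1@0 c2@5, authorship 11...22.
After op 5 (move_right): buffer="yyhrzyyc" (len 8), cursors c1@1 c2@6, authorship 11...22.
After op 6 (move_right): buffer="yyhrzyyc" (len 8), cursors c1@2 c2@7, authorship 11...22.
After op 7 (insert('s')): buffer="yyshrzyysc" (len 10), cursors c1@3 c2@9, authorship 111...222.
Authorship (.=original, N=cursor N): 1 1 1 . . . 2 2 2 .
Index 7: author = 2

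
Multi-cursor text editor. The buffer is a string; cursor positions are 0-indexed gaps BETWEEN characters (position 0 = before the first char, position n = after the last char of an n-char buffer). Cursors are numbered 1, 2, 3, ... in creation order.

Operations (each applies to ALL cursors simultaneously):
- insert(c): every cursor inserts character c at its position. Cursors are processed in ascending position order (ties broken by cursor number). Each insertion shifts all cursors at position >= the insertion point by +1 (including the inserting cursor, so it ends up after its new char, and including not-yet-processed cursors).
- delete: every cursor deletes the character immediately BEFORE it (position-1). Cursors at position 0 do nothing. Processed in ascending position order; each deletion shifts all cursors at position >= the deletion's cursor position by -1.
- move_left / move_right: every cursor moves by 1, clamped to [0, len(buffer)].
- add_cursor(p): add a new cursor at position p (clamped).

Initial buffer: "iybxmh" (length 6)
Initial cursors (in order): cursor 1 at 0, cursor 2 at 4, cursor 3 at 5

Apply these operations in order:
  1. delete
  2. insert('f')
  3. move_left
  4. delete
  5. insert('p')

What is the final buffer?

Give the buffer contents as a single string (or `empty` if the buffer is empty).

After op 1 (delete): buffer="iybh" (len 4), cursors c1@0 c2@3 c3@3, authorship ....
After op 2 (insert('f')): buffer="fiybffh" (len 7), cursors c1@1 c2@6 c3@6, authorship 1...23.
After op 3 (move_left): buffer="fiybffh" (len 7), cursors c1@0 c2@5 c3@5, authorship 1...23.
After op 4 (delete): buffer="fiyfh" (len 5), cursors c1@0 c2@3 c3@3, authorship 1..3.
After op 5 (insert('p')): buffer="pfiyppfh" (len 8), cursors c1@1 c2@6 c3@6, authorship 11..233.

Answer: pfiyppfh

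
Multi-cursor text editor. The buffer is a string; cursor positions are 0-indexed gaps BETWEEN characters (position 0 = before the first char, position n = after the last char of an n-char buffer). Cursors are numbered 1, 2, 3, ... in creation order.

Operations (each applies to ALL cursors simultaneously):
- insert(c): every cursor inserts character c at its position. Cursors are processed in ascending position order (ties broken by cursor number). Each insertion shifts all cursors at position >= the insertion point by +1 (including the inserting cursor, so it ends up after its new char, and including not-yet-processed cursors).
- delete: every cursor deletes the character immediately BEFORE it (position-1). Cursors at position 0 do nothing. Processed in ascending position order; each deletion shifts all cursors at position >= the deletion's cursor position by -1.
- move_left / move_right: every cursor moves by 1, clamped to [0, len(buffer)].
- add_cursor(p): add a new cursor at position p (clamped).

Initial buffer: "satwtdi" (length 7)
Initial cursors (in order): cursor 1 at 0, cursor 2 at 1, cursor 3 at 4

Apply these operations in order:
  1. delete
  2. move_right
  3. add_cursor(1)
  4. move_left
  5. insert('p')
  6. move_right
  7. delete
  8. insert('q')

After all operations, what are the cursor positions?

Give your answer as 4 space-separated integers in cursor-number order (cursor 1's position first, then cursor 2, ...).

After op 1 (delete): buffer="attdi" (len 5), cursors c1@0 c2@0 c3@2, authorship .....
After op 2 (move_right): buffer="attdi" (len 5), cursors c1@1 c2@1 c3@3, authorship .....
After op 3 (add_cursor(1)): buffer="attdi" (len 5), cursors c1@1 c2@1 c4@1 c3@3, authorship .....
After op 4 (move_left): buffer="attdi" (len 5), cursors c1@0 c2@0 c4@0 c3@2, authorship .....
After op 5 (insert('p')): buffer="pppatptdi" (len 9), cursors c1@3 c2@3 c4@3 c3@6, authorship 124..3...
After op 6 (move_right): buffer="pppatptdi" (len 9), cursors c1@4 c2@4 c4@4 c3@7, authorship 124..3...
After op 7 (delete): buffer="ptpdi" (len 5), cursors c1@1 c2@1 c4@1 c3@3, authorship 1.3..
After op 8 (insert('q')): buffer="pqqqtpqdi" (len 9), cursors c1@4 c2@4 c4@4 c3@7, authorship 1124.33..

Answer: 4 4 7 4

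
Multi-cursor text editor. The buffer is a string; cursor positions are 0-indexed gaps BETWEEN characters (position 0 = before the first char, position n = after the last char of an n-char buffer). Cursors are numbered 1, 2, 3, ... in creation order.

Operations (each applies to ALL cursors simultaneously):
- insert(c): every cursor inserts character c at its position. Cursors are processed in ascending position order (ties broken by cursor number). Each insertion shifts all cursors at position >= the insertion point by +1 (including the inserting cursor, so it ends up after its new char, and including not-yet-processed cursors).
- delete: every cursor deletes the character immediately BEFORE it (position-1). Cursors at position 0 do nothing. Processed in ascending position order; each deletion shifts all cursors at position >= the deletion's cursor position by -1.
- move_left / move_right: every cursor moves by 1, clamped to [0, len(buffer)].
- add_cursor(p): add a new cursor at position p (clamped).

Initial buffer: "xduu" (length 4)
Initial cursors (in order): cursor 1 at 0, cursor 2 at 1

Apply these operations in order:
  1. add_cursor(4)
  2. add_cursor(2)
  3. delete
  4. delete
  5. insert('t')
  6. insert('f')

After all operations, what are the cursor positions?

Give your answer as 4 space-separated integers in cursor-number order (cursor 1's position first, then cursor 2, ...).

Answer: 8 8 8 8

Derivation:
After op 1 (add_cursor(4)): buffer="xduu" (len 4), cursors c1@0 c2@1 c3@4, authorship ....
After op 2 (add_cursor(2)): buffer="xduu" (len 4), cursors c1@0 c2@1 c4@2 c3@4, authorship ....
After op 3 (delete): buffer="u" (len 1), cursors c1@0 c2@0 c4@0 c3@1, authorship .
After op 4 (delete): buffer="" (len 0), cursors c1@0 c2@0 c3@0 c4@0, authorship 
After op 5 (insert('t')): buffer="tttt" (len 4), cursors c1@4 c2@4 c3@4 c4@4, authorship 1234
After op 6 (insert('f')): buffer="ttttffff" (len 8), cursors c1@8 c2@8 c3@8 c4@8, authorship 12341234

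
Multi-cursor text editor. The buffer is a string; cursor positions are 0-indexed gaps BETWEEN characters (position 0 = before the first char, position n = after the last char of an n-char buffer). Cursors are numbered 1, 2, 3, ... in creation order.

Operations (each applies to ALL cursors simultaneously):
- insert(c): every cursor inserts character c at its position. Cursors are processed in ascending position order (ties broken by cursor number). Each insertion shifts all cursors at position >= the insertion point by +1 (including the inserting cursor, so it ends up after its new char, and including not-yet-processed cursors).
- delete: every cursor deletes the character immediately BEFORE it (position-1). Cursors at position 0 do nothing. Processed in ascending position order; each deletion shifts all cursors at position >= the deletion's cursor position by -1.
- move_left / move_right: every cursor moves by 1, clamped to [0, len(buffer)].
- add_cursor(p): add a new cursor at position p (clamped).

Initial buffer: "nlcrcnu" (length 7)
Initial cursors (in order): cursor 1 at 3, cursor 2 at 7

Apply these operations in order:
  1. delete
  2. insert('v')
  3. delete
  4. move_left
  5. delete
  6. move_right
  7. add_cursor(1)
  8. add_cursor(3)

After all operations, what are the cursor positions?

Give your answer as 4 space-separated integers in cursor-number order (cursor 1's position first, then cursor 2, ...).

Answer: 1 3 1 3

Derivation:
After op 1 (delete): buffer="nlrcn" (len 5), cursors c1@2 c2@5, authorship .....
After op 2 (insert('v')): buffer="nlvrcnv" (len 7), cursors c1@3 c2@7, authorship ..1...2
After op 3 (delete): buffer="nlrcn" (len 5), cursors c1@2 c2@5, authorship .....
After op 4 (move_left): buffer="nlrcn" (len 5), cursors c1@1 c2@4, authorship .....
After op 5 (delete): buffer="lrn" (len 3), cursors c1@0 c2@2, authorship ...
After op 6 (move_right): buffer="lrn" (len 3), cursors c1@1 c2@3, authorship ...
After op 7 (add_cursor(1)): buffer="lrn" (len 3), cursors c1@1 c3@1 c2@3, authorship ...
After op 8 (add_cursor(3)): buffer="lrn" (len 3), cursors c1@1 c3@1 c2@3 c4@3, authorship ...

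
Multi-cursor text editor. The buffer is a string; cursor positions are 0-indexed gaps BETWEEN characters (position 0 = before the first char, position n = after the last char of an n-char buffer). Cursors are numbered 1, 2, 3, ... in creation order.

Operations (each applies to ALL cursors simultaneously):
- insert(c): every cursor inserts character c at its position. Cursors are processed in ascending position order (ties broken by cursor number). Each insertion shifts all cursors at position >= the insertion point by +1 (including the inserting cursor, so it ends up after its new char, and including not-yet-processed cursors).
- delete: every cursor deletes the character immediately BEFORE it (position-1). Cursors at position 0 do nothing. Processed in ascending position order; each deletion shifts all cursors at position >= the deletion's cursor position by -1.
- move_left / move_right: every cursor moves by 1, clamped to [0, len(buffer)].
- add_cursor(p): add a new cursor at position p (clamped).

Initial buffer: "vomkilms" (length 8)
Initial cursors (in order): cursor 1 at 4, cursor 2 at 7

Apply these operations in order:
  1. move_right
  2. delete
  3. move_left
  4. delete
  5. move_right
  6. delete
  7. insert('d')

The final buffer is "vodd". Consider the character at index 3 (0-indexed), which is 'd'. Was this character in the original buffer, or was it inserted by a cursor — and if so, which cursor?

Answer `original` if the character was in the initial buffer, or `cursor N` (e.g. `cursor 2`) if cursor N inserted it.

Answer: cursor 2

Derivation:
After op 1 (move_right): buffer="vomkilms" (len 8), cursors c1@5 c2@8, authorship ........
After op 2 (delete): buffer="vomklm" (len 6), cursors c1@4 c2@6, authorship ......
After op 3 (move_left): buffer="vomklm" (len 6), cursors c1@3 c2@5, authorship ......
After op 4 (delete): buffer="vokm" (len 4), cursors c1@2 c2@3, authorship ....
After op 5 (move_right): buffer="vokm" (len 4), cursors c1@3 c2@4, authorship ....
After op 6 (delete): buffer="vo" (len 2), cursors c1@2 c2@2, authorship ..
After op 7 (insert('d')): buffer="vodd" (len 4), cursors c1@4 c2@4, authorship ..12
Authorship (.=original, N=cursor N): . . 1 2
Index 3: author = 2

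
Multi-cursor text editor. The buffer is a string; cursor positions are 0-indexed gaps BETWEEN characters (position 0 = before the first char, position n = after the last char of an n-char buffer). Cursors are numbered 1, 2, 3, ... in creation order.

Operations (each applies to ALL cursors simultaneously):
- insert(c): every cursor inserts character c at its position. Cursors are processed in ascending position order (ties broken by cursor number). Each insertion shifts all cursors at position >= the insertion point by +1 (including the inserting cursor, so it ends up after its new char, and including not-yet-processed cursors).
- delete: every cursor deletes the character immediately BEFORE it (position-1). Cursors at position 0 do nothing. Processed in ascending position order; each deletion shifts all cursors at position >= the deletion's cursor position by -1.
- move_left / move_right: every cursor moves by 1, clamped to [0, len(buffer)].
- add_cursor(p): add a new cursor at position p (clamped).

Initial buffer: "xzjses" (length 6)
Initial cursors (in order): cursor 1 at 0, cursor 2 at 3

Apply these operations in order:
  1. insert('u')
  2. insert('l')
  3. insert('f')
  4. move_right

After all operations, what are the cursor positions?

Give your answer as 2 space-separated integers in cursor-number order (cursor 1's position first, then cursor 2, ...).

After op 1 (insert('u')): buffer="uxzjuses" (len 8), cursors c1@1 c2@5, authorship 1...2...
After op 2 (insert('l')): buffer="ulxzjulses" (len 10), cursors c1@2 c2@7, authorship 11...22...
After op 3 (insert('f')): buffer="ulfxzjulfses" (len 12), cursors c1@3 c2@9, authorship 111...222...
After op 4 (move_right): buffer="ulfxzjulfses" (len 12), cursors c1@4 c2@10, authorship 111...222...

Answer: 4 10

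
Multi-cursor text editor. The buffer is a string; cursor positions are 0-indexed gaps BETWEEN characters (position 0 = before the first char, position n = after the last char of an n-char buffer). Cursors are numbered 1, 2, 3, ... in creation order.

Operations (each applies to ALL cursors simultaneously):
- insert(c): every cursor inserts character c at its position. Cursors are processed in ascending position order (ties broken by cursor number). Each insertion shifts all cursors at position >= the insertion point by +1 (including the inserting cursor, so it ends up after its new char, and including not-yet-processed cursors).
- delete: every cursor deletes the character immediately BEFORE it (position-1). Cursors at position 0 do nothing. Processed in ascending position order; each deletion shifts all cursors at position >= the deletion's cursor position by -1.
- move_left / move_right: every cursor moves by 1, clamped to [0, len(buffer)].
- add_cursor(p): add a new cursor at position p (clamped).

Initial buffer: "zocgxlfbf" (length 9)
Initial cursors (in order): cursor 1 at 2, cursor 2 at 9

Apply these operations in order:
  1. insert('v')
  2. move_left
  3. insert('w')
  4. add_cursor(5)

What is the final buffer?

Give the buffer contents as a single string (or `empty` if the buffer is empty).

After op 1 (insert('v')): buffer="zovcgxlfbfv" (len 11), cursors c1@3 c2@11, authorship ..1.......2
After op 2 (move_left): buffer="zovcgxlfbfv" (len 11), cursors c1@2 c2@10, authorship ..1.......2
After op 3 (insert('w')): buffer="zowvcgxlfbfwv" (len 13), cursors c1@3 c2@12, authorship ..11.......22
After op 4 (add_cursor(5)): buffer="zowvcgxlfbfwv" (len 13), cursors c1@3 c3@5 c2@12, authorship ..11.......22

Answer: zowvcgxlfbfwv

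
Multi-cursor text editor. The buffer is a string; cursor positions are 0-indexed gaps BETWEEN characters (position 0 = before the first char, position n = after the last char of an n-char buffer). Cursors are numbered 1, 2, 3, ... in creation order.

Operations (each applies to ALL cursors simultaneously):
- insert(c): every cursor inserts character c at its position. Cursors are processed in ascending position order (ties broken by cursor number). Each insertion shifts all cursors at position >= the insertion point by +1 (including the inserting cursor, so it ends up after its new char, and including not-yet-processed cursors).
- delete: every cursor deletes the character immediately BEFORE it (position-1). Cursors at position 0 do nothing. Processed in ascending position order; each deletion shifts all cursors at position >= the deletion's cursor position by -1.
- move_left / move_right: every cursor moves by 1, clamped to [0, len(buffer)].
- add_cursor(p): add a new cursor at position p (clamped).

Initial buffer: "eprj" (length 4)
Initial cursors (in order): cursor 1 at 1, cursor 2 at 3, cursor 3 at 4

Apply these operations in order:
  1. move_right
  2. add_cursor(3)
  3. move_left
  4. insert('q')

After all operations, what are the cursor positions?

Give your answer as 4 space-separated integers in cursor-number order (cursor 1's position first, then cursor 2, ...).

Answer: 2 7 7 4

Derivation:
After op 1 (move_right): buffer="eprj" (len 4), cursors c1@2 c2@4 c3@4, authorship ....
After op 2 (add_cursor(3)): buffer="eprj" (len 4), cursors c1@2 c4@3 c2@4 c3@4, authorship ....
After op 3 (move_left): buffer="eprj" (len 4), cursors c1@1 c4@2 c2@3 c3@3, authorship ....
After op 4 (insert('q')): buffer="eqpqrqqj" (len 8), cursors c1@2 c4@4 c2@7 c3@7, authorship .1.4.23.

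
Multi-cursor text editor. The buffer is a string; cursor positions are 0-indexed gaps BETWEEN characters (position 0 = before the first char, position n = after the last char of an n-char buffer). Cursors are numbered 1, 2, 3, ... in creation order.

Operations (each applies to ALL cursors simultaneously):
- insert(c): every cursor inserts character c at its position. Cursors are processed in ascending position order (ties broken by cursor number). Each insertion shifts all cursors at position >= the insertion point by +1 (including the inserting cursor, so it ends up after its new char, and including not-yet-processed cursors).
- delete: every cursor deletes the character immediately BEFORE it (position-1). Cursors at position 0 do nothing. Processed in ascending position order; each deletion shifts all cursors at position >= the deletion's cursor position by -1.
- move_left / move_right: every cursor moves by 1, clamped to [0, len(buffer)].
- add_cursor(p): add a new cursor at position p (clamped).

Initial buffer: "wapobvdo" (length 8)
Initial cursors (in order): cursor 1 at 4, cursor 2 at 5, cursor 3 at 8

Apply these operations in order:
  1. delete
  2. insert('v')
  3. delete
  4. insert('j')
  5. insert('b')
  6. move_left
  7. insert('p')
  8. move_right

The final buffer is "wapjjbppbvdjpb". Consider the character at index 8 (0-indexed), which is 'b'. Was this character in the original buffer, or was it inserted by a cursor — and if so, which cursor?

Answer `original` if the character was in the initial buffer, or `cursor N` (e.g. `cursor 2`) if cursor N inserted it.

After op 1 (delete): buffer="wapvd" (len 5), cursors c1@3 c2@3 c3@5, authorship .....
After op 2 (insert('v')): buffer="wapvvvdv" (len 8), cursors c1@5 c2@5 c3@8, authorship ...12..3
After op 3 (delete): buffer="wapvd" (len 5), cursors c1@3 c2@3 c3@5, authorship .....
After op 4 (insert('j')): buffer="wapjjvdj" (len 8), cursors c1@5 c2@5 c3@8, authorship ...12..3
After op 5 (insert('b')): buffer="wapjjbbvdjb" (len 11), cursors c1@7 c2@7 c3@11, authorship ...1212..33
After op 6 (move_left): buffer="wapjjbbvdjb" (len 11), cursors c1@6 c2@6 c3@10, authorship ...1212..33
After op 7 (insert('p')): buffer="wapjjbppbvdjpb" (len 14), cursors c1@8 c2@8 c3@13, authorship ...121122..333
After op 8 (move_right): buffer="wapjjbppbvdjpb" (len 14), cursors c1@9 c2@9 c3@14, authorship ...121122..333
Authorship (.=original, N=cursor N): . . . 1 2 1 1 2 2 . . 3 3 3
Index 8: author = 2

Answer: cursor 2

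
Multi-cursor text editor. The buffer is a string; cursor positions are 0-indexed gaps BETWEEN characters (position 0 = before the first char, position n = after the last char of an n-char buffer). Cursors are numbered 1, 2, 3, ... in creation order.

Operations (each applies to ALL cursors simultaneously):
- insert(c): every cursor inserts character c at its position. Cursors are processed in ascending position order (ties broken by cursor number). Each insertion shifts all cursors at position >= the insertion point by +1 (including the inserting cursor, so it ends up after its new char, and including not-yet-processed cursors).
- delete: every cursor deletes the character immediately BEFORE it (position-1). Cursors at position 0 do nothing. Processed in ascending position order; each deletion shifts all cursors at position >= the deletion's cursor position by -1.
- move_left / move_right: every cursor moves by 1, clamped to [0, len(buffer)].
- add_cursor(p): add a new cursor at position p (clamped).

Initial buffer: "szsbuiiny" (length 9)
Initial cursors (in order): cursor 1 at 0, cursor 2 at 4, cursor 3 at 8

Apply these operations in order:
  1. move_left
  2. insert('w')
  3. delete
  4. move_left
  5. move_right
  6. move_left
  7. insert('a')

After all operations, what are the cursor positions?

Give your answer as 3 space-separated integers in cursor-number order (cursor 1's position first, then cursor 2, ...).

After op 1 (move_left): buffer="szsbuiiny" (len 9), cursors c1@0 c2@3 c3@7, authorship .........
After op 2 (insert('w')): buffer="wszswbuiiwny" (len 12), cursors c1@1 c2@5 c3@10, authorship 1...2....3..
After op 3 (delete): buffer="szsbuiiny" (len 9), cursors c1@0 c2@3 c3@7, authorship .........
After op 4 (move_left): buffer="szsbuiiny" (len 9), cursors c1@0 c2@2 c3@6, authorship .........
After op 5 (move_right): buffer="szsbuiiny" (len 9), cursors c1@1 c2@3 c3@7, authorship .........
After op 6 (move_left): buffer="szsbuiiny" (len 9), cursors c1@0 c2@2 c3@6, authorship .........
After op 7 (insert('a')): buffer="aszasbuiainy" (len 12), cursors c1@1 c2@4 c3@9, authorship 1..2....3...

Answer: 1 4 9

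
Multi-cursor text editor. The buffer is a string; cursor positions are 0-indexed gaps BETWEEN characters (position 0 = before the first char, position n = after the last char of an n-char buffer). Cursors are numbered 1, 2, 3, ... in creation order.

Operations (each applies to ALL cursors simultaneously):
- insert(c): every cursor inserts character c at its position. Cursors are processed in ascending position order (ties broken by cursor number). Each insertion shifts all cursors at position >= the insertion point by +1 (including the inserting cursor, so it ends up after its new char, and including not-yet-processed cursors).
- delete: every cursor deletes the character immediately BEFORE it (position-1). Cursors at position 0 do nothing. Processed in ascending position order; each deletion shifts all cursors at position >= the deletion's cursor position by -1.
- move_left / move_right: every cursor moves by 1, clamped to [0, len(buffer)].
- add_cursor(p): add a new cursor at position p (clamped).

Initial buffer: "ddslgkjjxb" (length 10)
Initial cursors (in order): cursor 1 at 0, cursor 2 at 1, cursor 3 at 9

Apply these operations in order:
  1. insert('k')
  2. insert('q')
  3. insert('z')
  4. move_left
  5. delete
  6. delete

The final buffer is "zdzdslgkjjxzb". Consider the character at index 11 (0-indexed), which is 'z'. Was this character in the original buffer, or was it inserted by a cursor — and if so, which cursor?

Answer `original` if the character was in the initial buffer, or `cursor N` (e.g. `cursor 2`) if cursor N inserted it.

Answer: cursor 3

Derivation:
After op 1 (insert('k')): buffer="kdkdslgkjjxkb" (len 13), cursors c1@1 c2@3 c3@12, authorship 1.2........3.
After op 2 (insert('q')): buffer="kqdkqdslgkjjxkqb" (len 16), cursors c1@2 c2@5 c3@15, authorship 11.22........33.
After op 3 (insert('z')): buffer="kqzdkqzdslgkjjxkqzb" (len 19), cursors c1@3 c2@7 c3@18, authorship 111.222........333.
After op 4 (move_left): buffer="kqzdkqzdslgkjjxkqzb" (len 19), cursors c1@2 c2@6 c3@17, authorship 111.222........333.
After op 5 (delete): buffer="kzdkzdslgkjjxkzb" (len 16), cursors c1@1 c2@4 c3@14, authorship 11.22........33.
After op 6 (delete): buffer="zdzdslgkjjxzb" (len 13), cursors c1@0 c2@2 c3@11, authorship 1.2........3.
Authorship (.=original, N=cursor N): 1 . 2 . . . . . . . . 3 .
Index 11: author = 3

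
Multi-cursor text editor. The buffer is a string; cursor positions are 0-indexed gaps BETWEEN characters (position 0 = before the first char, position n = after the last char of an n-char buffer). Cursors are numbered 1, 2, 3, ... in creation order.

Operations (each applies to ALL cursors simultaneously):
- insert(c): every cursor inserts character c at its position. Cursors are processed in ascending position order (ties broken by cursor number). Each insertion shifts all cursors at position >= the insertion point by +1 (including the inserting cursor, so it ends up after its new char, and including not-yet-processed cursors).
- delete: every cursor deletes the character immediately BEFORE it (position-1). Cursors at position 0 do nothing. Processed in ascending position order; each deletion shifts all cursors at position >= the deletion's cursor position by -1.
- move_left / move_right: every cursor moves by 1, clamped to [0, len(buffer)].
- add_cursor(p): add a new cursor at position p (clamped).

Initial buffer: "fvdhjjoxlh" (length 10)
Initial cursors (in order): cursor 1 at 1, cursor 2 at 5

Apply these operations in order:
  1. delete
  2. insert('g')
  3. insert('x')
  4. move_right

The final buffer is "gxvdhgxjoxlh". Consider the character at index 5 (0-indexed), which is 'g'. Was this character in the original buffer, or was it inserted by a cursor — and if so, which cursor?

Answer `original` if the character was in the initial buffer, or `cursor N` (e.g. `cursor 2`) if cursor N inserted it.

Answer: cursor 2

Derivation:
After op 1 (delete): buffer="vdhjoxlh" (len 8), cursors c1@0 c2@3, authorship ........
After op 2 (insert('g')): buffer="gvdhgjoxlh" (len 10), cursors c1@1 c2@5, authorship 1...2.....
After op 3 (insert('x')): buffer="gxvdhgxjoxlh" (len 12), cursors c1@2 c2@7, authorship 11...22.....
After op 4 (move_right): buffer="gxvdhgxjoxlh" (len 12), cursors c1@3 c2@8, authorship 11...22.....
Authorship (.=original, N=cursor N): 1 1 . . . 2 2 . . . . .
Index 5: author = 2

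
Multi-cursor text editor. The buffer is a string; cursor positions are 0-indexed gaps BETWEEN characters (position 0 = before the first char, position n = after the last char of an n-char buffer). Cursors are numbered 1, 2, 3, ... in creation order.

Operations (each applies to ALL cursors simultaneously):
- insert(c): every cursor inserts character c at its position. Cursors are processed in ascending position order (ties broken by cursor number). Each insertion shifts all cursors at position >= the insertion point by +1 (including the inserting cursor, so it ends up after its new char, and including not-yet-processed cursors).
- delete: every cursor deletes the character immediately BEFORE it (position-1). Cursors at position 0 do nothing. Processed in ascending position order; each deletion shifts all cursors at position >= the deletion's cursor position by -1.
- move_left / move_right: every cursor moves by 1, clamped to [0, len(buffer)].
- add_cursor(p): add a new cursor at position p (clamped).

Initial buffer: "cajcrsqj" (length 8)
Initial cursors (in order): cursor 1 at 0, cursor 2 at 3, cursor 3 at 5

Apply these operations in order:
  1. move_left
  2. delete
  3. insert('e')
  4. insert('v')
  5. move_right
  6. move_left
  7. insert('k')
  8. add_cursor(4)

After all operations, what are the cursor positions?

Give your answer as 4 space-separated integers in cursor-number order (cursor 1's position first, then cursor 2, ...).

Answer: 3 7 11 4

Derivation:
After op 1 (move_left): buffer="cajcrsqj" (len 8), cursors c1@0 c2@2 c3@4, authorship ........
After op 2 (delete): buffer="cjrsqj" (len 6), cursors c1@0 c2@1 c3@2, authorship ......
After op 3 (insert('e')): buffer="ecejersqj" (len 9), cursors c1@1 c2@3 c3@5, authorship 1.2.3....
After op 4 (insert('v')): buffer="evcevjevrsqj" (len 12), cursors c1@2 c2@5 c3@8, authorship 11.22.33....
After op 5 (move_right): buffer="evcevjevrsqj" (len 12), cursors c1@3 c2@6 c3@9, authorship 11.22.33....
After op 6 (move_left): buffer="evcevjevrsqj" (len 12), cursors c1@2 c2@5 c3@8, authorship 11.22.33....
After op 7 (insert('k')): buffer="evkcevkjevkrsqj" (len 15), cursors c1@3 c2@7 c3@11, authorship 111.222.333....
After op 8 (add_cursor(4)): buffer="evkcevkjevkrsqj" (len 15), cursors c1@3 c4@4 c2@7 c3@11, authorship 111.222.333....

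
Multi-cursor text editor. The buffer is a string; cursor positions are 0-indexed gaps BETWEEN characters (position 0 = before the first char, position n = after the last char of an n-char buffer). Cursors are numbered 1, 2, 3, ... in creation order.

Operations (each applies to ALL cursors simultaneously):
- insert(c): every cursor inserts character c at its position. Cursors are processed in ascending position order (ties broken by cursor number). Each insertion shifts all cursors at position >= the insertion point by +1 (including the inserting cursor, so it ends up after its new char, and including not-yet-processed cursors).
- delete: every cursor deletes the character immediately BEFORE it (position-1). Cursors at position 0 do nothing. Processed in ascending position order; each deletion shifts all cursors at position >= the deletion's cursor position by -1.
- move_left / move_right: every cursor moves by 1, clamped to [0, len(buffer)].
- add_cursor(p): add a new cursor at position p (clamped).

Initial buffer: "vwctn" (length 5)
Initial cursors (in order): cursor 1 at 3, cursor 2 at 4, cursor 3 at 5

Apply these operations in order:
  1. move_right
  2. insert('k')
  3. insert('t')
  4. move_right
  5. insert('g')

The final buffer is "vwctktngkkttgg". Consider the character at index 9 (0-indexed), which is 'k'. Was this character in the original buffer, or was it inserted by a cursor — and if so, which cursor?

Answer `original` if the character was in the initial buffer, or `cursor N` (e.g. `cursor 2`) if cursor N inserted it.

Answer: cursor 3

Derivation:
After op 1 (move_right): buffer="vwctn" (len 5), cursors c1@4 c2@5 c3@5, authorship .....
After op 2 (insert('k')): buffer="vwctknkk" (len 8), cursors c1@5 c2@8 c3@8, authorship ....1.23
After op 3 (insert('t')): buffer="vwctktnkktt" (len 11), cursors c1@6 c2@11 c3@11, authorship ....11.2323
After op 4 (move_right): buffer="vwctktnkktt" (len 11), cursors c1@7 c2@11 c3@11, authorship ....11.2323
After op 5 (insert('g')): buffer="vwctktngkkttgg" (len 14), cursors c1@8 c2@14 c3@14, authorship ....11.1232323
Authorship (.=original, N=cursor N): . . . . 1 1 . 1 2 3 2 3 2 3
Index 9: author = 3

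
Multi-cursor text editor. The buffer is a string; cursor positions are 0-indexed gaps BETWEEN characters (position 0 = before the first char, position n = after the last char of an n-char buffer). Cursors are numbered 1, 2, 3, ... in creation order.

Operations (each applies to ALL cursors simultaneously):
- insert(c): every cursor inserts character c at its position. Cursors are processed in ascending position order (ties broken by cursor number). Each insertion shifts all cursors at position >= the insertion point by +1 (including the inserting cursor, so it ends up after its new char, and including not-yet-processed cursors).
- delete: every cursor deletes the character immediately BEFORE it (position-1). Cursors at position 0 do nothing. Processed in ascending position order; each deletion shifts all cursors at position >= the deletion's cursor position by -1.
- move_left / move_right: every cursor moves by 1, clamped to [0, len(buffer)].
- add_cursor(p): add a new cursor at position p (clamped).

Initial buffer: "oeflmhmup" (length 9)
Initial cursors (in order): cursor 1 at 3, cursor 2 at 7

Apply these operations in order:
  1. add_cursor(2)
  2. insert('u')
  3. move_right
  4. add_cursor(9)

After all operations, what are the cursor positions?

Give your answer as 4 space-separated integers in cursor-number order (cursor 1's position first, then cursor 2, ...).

After op 1 (add_cursor(2)): buffer="oeflmhmup" (len 9), cursors c3@2 c1@3 c2@7, authorship .........
After op 2 (insert('u')): buffer="oeufulmhmuup" (len 12), cursors c3@3 c1@5 c2@10, authorship ..3.1....2..
After op 3 (move_right): buffer="oeufulmhmuup" (len 12), cursors c3@4 c1@6 c2@11, authorship ..3.1....2..
After op 4 (add_cursor(9)): buffer="oeufulmhmuup" (len 12), cursors c3@4 c1@6 c4@9 c2@11, authorship ..3.1....2..

Answer: 6 11 4 9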